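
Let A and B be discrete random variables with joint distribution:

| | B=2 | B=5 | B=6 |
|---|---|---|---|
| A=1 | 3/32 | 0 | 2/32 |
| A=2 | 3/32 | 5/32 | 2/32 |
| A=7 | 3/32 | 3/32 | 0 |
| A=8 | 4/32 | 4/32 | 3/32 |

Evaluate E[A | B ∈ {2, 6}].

23/5

P(B ∈ {2, 6}) = 5/8.
Σ A·P over the event = 1·(3/32) + 1·(2/32) + 2·(3/32) + 2·(2/32) + 7·(3/32) + 8·(4/32) + 8·(3/32) = 23/8.
E[A | B ∈ {2, 6}] = (23/8) / (5/8) = 23/5.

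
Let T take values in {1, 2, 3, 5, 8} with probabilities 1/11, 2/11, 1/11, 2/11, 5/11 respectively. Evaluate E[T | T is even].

P(T is even) = 7/11.
Σ over the event: 2·2/11 + 8·5/11 = 4.
E[T | T is even] = (4) / (7/11) = 44/7.

44/7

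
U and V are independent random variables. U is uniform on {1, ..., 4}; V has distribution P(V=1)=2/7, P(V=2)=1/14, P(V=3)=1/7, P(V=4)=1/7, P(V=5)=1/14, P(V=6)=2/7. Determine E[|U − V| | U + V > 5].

76/31

P(U + V > 5) = 31/56.
Summing |U−V|·P(x,y) over outcomes with U + V > 5 gives 19/14.
E[|U − V| | U + V > 5] = (19/14) / (31/56) = 76/31.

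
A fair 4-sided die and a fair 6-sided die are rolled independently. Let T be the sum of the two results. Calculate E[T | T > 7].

P(T > 7) = 1/4.
Σ over the event: 8·1/8 + 9·1/12 + 10·1/24 = 13/6.
E[T | T > 7] = (13/6) / (1/4) = 26/3.

26/3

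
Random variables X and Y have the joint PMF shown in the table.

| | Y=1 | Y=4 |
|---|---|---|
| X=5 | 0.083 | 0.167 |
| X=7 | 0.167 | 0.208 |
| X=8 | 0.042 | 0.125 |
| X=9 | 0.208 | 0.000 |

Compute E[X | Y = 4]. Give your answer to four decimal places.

P(Y = 4) = 0.500.
Summing X·P(X=x,Y=y) over the conditioning event gives 3.291.
E[X | Y = 4] = (3.291) / (0.500) = 6.5820.

6.5820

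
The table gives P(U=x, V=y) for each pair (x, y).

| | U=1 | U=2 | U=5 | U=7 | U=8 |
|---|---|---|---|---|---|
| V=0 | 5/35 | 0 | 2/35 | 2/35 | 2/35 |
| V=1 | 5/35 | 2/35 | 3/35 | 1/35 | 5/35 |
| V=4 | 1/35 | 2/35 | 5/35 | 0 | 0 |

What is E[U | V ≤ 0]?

P(V ≤ 0) = 11/35.
Summing U·P(U=x,V=y) over the conditioning event gives 9/7.
E[U | V ≤ 0] = (9/7) / (11/35) = 45/11.

45/11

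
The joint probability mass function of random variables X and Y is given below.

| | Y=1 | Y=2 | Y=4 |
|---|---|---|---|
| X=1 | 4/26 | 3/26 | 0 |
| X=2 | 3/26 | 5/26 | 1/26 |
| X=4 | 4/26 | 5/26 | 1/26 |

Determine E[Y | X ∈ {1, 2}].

P(X ∈ {1, 2}) = 8/13.
Σ Y·P over the event = 1·(4/26) + 2·(3/26) + 1·(3/26) + 2·(5/26) + 4·(1/26) = 27/26.
E[Y | X ∈ {1, 2}] = (27/26) / (8/13) = 27/16.

27/16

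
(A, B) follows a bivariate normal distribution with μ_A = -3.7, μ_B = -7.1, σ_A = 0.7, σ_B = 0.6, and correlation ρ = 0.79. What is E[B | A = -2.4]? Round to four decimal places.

For a bivariate normal, E[B | A=x] = μ_B + ρ·(σ_B/σ_A)·(x − μ_A).
E[B | A=-2.4] = -7.1 + (0.79)·(0.6/0.7)·(-2.4 − (-3.7)) = -7.1 + (0.67714)·(1.3) = -6.2197.

-6.2197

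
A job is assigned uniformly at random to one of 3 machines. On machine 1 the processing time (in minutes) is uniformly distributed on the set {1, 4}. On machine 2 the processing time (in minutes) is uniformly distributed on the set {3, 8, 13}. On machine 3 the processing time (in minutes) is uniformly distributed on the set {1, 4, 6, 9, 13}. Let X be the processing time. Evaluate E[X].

E[X | machine 1] = (1+4)/2 = 5/2.
E[X | machine 2] = (3+8+13)/3 = 8.
E[X | machine 3] = (1+4+6+9+13)/5 = 33/5.
E[X] = (1/3)·(5/2) + (1/3)·(8) + (1/3)·(33/5) = 57/10.

57/10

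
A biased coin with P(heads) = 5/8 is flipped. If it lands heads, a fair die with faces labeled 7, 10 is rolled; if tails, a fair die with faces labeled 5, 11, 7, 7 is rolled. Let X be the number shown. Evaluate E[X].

65/8

E[X | heads] = (7+10)/2 = 17/2.
E[X | tails] = (5+11+7+7)/4 = 15/2.
By the law of total expectation,
E[X] = (5/8)·(17/2) + (3/8)·(15/2) = 65/8.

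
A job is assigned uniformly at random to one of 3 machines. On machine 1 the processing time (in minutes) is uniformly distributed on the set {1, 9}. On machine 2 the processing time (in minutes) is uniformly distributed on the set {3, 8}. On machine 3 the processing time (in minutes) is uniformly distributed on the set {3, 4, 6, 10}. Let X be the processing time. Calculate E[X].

E[X | machine 1] = (1+9)/2 = 5.
E[X | machine 2] = (3+8)/2 = 11/2.
E[X | machine 3] = (3+4+6+10)/4 = 23/4.
By the law of total expectation,
E[X] = (1/3)·(5) + (1/3)·(11/2) + (1/3)·(23/4) = 65/12.

65/12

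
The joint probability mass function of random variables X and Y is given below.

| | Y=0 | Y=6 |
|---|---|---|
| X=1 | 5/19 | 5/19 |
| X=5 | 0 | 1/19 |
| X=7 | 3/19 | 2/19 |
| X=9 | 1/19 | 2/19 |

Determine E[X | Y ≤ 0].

35/9

P(Y ≤ 0) = 9/19.
Σ X·P over the event = 1·(5/19) + 7·(3/19) + 9·(1/19) = 35/19.
E[X | Y ≤ 0] = (35/19) / (9/19) = 35/9.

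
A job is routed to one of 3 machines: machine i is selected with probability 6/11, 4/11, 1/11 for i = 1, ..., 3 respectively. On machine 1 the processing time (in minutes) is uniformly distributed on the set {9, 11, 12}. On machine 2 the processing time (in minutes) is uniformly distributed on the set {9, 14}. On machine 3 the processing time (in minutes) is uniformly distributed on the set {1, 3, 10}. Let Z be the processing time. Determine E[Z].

344/33

E[Z | machine 1] = (9+11+12)/3 = 32/3.
E[Z | machine 2] = (9+14)/2 = 23/2.
E[Z | machine 3] = (1+3+10)/3 = 14/3.
E[Z] = (6/11)·(32/3) + (4/11)·(23/2) + (1/11)·(14/3) = 344/33.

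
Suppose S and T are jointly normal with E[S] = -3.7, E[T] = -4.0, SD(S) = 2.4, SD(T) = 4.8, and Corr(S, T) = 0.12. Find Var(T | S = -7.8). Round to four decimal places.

The conditional variance in a bivariate normal is σ_T²(1 − ρ²), independent of x.
Var(T | S=-7.8) = (4.8)²·(1 − (0.12)²) = 23.04·0.9856 = 22.7082.

22.7082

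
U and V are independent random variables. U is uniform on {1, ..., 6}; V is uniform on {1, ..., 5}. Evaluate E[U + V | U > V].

7

P(U > V) = 1/2.
Summing (U+V)·P(x,y) over outcomes with U > V gives 7/2.
E[U + V | U > V] = (7/2) / (1/2) = 7.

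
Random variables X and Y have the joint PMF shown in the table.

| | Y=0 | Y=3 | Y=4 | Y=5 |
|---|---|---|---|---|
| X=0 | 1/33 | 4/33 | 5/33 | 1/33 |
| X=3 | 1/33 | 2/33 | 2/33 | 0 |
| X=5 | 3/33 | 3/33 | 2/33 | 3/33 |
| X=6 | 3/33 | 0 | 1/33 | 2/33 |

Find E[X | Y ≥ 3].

14/5

P(Y ≥ 3) = 25/33.
Summing X·P(X=x,Y=y) over the conditioning event gives 70/33.
E[X | Y ≥ 3] = (70/33) / (25/33) = 14/5.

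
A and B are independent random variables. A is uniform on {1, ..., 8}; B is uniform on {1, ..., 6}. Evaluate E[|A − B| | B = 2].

11/4

Outcomes with B = 2: (1,2), (2,2), (3,2), (4,2), (5,2), (6,2), (7,2), (8,2), each with probability 1/48.
E[|A − B| | B = 2] = (1 + 0 + 1 + 2 + 3 + 4 + 5 + 6) / 8 = 11/4.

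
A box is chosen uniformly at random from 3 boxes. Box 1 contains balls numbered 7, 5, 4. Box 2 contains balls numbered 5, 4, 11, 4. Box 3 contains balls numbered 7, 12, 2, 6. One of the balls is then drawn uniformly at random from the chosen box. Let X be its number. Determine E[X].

E[X | box 1] = (7+5+4)/3 = 16/3.
E[X | box 2] = (5+4+11+4)/4 = 6.
E[X | box 3] = (7+12+2+6)/4 = 27/4.
By the law of total expectation,
E[X] = (1/3)·(16/3) + (1/3)·(6) + (1/3)·(27/4) = 217/36.

217/36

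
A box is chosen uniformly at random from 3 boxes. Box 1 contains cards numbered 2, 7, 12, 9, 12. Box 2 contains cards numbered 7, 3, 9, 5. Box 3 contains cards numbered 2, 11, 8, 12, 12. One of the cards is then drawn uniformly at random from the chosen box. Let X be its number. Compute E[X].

39/5

E[X | box 1] = (2+7+12+9+12)/5 = 42/5.
E[X | box 2] = (7+3+9+5)/4 = 6.
E[X | box 3] = (2+11+8+12+12)/5 = 9.
E[X] = (1/3)·(42/5) + (1/3)·(6) + (1/3)·(9) = 39/5.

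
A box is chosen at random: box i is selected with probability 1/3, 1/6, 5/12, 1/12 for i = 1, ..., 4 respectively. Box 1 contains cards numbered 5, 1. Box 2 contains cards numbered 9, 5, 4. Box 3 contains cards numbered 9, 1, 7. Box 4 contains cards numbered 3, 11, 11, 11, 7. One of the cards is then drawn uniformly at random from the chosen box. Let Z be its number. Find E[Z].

E[Z | box 1] = (5+1)/2 = 3.
E[Z | box 2] = (9+5+4)/3 = 6.
E[Z | box 3] = (9+1+7)/3 = 17/3.
E[Z | box 4] = (3+11+11+11+7)/5 = 43/5.
E[Z] = (1/3)·(3) + (1/6)·(6) + (5/12)·(17/3) + (1/12)·(43/5) = 457/90.

457/90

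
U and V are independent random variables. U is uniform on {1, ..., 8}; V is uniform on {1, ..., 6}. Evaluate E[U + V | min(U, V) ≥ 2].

9

P(min(U, V) ≥ 2) = 35/48.
Summing (U+V)·P(x,y) over outcomes with min(U, V) ≥ 2 gives 105/16.
E[U + V | min(U, V) ≥ 2] = (105/16) / (35/48) = 9.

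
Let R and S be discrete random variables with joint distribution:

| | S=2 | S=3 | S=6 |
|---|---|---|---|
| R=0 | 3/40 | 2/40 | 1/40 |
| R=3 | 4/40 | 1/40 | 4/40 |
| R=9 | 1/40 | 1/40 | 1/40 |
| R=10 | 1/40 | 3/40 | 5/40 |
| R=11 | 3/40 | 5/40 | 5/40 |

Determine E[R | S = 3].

P(S = 3) = 3/10.
Σ R·P over the event = 0·(2/40) + 3·(1/40) + 9·(1/40) + 10·(3/40) + 11·(5/40) = 97/40.
E[R | S = 3] = (97/40) / (3/10) = 97/12.

97/12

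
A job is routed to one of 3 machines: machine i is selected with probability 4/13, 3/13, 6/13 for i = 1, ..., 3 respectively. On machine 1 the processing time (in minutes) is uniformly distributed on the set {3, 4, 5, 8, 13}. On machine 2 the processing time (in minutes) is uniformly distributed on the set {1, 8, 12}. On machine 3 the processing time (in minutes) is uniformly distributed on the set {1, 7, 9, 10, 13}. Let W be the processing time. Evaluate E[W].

477/65

E[W | machine 1] = (3+4+5+8+13)/5 = 33/5.
E[W | machine 2] = (1+8+12)/3 = 7.
E[W | machine 3] = (1+7+9+10+13)/5 = 8.
E[W] = (4/13)·(33/5) + (3/13)·(7) + (6/13)·(8) = 477/65.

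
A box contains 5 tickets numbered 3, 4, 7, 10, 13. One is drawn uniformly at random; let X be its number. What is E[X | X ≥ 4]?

17/2

P(X ≥ 4) = 4/5.
Σ over the event: 4·1/5 + 7·1/5 + 10·1/5 + 13·1/5 = 34/5.
E[X | X ≥ 4] = (34/5) / (4/5) = 17/2.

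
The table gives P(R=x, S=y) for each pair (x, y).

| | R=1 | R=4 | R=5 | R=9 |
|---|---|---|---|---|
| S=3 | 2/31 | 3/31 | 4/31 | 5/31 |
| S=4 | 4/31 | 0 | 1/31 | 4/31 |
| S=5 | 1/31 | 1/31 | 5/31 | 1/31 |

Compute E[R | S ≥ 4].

84/17

P(S ≥ 4) = 17/31.
Σ R·P over the event = 1·(4/31) + 1·(1/31) + 4·(1/31) + 5·(1/31) + 5·(5/31) + 9·(4/31) + 9·(1/31) = 84/31.
E[R | S ≥ 4] = (84/31) / (17/31) = 84/17.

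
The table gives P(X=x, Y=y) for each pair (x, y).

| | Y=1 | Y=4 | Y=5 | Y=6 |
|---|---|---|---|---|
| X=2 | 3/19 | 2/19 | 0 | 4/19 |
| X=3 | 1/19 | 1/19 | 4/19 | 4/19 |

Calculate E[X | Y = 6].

P(Y = 6) = 8/19.
Σ X·P over the event = 2·(4/19) + 3·(4/19) = 20/19.
E[X | Y = 6] = (20/19) / (8/19) = 5/2.

5/2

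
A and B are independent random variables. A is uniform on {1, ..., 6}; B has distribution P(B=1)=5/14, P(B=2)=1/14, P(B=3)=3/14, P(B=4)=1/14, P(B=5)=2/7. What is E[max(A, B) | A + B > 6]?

P(A + B > 6) = 10/21.
Summing max(A,B)·P(x,y) over outcomes with A + B > 6 gives 209/84.
E[max(A, B) | A + B > 6] = (209/84) / (10/21) = 209/40.

209/40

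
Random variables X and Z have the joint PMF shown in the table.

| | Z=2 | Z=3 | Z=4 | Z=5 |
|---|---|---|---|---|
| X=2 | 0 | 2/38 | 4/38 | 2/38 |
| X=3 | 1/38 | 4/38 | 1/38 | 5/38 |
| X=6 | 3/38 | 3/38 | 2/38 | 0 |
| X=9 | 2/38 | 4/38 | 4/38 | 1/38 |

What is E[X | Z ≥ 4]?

P(Z ≥ 4) = 1/2.
Σ X·P over the event = 2·(4/38) + 2·(2/38) + 3·(1/38) + 3·(5/38) + 6·(2/38) + 9·(4/38) + 9·(1/38) = 87/38.
E[X | Z ≥ 4] = (87/38) / (1/2) = 87/19.

87/19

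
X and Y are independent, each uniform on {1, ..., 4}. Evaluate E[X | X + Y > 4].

3

P(X + Y > 4) = 5/8.
Summing X·P(x,y) over outcomes with X + Y > 4 gives 15/8.
E[X | X + Y > 4] = (15/8) / (5/8) = 3.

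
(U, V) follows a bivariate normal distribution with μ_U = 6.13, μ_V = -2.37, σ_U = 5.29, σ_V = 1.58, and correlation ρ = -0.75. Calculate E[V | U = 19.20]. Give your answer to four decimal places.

The regression of V on U has slope ρ·σ_V/σ_U and passes through (μ_U, μ_V).
E[V | U=19.20] = -2.37 + (-0.75)·(1.58/5.29)·(19.20 − (6.13)) = -2.37 + (-0.22401)·(13.07) = -5.2978.

-5.2978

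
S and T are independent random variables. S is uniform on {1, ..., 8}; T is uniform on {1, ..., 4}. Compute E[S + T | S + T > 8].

10

Outcomes with S + T > 8: (5,4), (6,3), (6,4), (7,2), (7,3), (7,4), (8,1), (8,2), (8,3), (8,4), each with probability 1/32.
E[S + T | S + T > 8] = (9 + 9 + 10 + 9 + 10 + 11 + 9 + 10 + 11 + 12) / 10 = 10.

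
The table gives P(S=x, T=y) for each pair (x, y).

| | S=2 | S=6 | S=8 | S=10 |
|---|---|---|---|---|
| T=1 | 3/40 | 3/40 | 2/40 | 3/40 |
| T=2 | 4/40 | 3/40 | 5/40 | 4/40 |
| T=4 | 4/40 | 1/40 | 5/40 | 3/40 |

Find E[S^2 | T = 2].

211/4

P(T = 2) = 2/5.
Σ S^2·P over the event = 4·(4/40) + 36·(3/40) + 64·(5/40) + 100·(4/40) = 211/10.
E[S^2 | T = 2] = (211/10) / (2/5) = 211/4.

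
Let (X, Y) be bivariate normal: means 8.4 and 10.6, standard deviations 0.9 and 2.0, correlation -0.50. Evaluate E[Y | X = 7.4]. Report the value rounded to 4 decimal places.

11.7111

For a bivariate normal, E[Y | X=x] = μ_Y + ρ·(σ_Y/σ_X)·(x − μ_X).
E[Y | X=7.4] = 10.6 + (-0.50)·(2.0/0.9)·(7.4 − (8.4)) = 10.6 + (-1.1111)·(-1) = 11.7111.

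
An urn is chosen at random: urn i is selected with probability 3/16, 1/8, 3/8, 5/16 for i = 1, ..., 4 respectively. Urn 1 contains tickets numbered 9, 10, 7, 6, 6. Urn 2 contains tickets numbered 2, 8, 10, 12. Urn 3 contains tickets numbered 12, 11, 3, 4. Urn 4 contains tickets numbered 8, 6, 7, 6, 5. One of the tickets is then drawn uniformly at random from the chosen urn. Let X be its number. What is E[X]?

579/80

E[X | urn 1] = (9+10+7+6+6)/5 = 38/5.
E[X | urn 2] = (2+8+10+12)/4 = 8.
E[X | urn 3] = (12+11+3+4)/4 = 15/2.
E[X | urn 4] = (8+6+7+6+5)/5 = 32/5.
By the law of total expectation,
E[X] = (3/16)·(38/5) + (1/8)·(8) + (3/8)·(15/2) + (5/16)·(32/5) = 579/80.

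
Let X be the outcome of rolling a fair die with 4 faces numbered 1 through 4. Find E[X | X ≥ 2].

Given X ≥ 2, X is equally likely to be any of {2, 3, 4}.
E[X | X ≥ 2] = (2 + 3 + 4) / 3 = 3.

3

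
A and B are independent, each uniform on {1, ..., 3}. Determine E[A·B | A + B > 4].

Outcomes with A + B > 4: (2,3), (3,2), (3,3), each with probability 1/9.
E[A·B | A + B > 4] = (6 + 6 + 9) / 3 = 7.

7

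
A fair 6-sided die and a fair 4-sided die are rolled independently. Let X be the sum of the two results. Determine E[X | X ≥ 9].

P(X ≥ 9) = 1/8.
Σ over the event: 9·1/12 + 10·1/24 = 7/6.
E[X | X ≥ 9] = (7/6) / (1/8) = 28/3.

28/3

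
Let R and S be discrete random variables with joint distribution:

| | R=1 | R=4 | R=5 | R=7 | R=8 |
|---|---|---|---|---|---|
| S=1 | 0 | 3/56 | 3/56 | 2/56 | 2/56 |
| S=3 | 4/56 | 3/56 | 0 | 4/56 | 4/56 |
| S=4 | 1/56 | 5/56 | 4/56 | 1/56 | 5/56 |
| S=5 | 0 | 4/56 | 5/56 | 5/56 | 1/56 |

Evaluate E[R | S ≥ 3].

P(S ≥ 3) = 23/28.
Summing R·P(R=x,S=y) over the conditioning event gives 31/7.
E[R | S ≥ 3] = (31/7) / (23/28) = 124/23.

124/23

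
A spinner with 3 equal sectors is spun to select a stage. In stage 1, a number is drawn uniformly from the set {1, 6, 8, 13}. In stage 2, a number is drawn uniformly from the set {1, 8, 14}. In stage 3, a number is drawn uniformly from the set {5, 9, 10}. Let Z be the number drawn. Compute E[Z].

E[Z | stage 1] = (1+6+8+13)/4 = 7.
E[Z | stage 2] = (1+8+14)/3 = 23/3.
E[Z | stage 3] = (5+9+10)/3 = 8.
E[Z] = (1/3)·(7) + (1/3)·(23/3) + (1/3)·(8) = 68/9.

68/9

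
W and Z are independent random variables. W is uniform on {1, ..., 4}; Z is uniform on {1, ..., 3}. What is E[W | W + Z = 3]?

Outcomes with W + Z = 3: (1,2), (2,1), each with probability 1/12.
E[W | W + Z = 3] = (1 + 2) / 2 = 3/2.

3/2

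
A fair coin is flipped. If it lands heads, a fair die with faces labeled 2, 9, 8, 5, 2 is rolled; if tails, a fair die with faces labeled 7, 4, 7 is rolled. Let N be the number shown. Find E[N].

E[N | heads] = (2+9+8+5+2)/5 = 26/5.
E[N | tails] = (7+4+7)/3 = 6.
By the law of total expectation,
E[N] = (1/2)·(26/5) + (1/2)·(6) = 28/5.

28/5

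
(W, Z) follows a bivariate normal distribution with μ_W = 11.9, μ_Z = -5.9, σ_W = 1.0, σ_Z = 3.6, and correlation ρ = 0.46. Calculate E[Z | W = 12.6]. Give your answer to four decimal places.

E[Z | W=x] = μ_Z + ρ(σ_Z/σ_W)(x − μ_W) for jointly normal variables.
E[Z | W=12.6] = -5.9 + (0.46)·(3.6/1.0)·(12.6 − (11.9)) = -5.9 + (1.656)·(0.7) = -4.7408.

-4.7408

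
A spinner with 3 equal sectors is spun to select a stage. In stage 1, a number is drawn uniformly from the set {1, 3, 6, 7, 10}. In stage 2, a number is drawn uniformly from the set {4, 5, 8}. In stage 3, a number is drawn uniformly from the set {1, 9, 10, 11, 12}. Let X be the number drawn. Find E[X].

59/9

E[X | stage 1] = (1+3+6+7+10)/5 = 27/5.
E[X | stage 2] = (4+5+8)/3 = 17/3.
E[X | stage 3] = (1+9+10+11+12)/5 = 43/5.
E[X] = (1/3)·(27/5) + (1/3)·(17/3) + (1/3)·(43/5) = 59/9.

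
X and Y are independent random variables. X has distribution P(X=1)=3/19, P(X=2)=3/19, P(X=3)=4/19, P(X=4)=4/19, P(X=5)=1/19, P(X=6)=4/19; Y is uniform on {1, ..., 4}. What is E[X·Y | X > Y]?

428/43

P(X > Y) = 43/76.
Summing XY·P(x,y) over outcomes with X > Y gives 107/19.
E[X·Y | X > Y] = (107/19) / (43/76) = 428/43.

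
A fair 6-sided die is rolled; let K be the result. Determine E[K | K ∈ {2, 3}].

P(K ∈ {2, 3}) = 1/3.
Σ over the event: 2·1/6 + 3·1/6 = 5/6.
E[K | K ∈ {2, 3}] = (5/6) / (1/3) = 5/2.

5/2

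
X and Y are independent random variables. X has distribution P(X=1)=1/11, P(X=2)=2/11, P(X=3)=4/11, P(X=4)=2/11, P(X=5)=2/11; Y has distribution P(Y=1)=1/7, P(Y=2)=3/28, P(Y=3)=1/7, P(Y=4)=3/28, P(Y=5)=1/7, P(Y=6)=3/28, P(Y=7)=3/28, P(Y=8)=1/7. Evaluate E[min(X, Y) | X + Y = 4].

16/13

P(X + Y = 4) = 13/154.
Summing min(X,Y)·P(x,y) over outcomes with X + Y = 4 gives 8/77.
E[min(X, Y) | X + Y = 4] = (8/77) / (13/154) = 16/13.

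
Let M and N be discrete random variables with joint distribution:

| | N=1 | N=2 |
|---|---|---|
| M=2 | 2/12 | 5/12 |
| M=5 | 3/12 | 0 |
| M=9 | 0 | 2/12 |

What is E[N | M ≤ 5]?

P(M ≤ 5) = 5/6.
Σ N·P over the event = 1·(2/12) + 2·(5/12) + 1·(3/12) = 5/4.
E[N | M ≤ 5] = (5/4) / (5/6) = 3/2.

3/2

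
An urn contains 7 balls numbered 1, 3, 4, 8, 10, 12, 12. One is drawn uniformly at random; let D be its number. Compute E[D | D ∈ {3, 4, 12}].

P(D ∈ {3, 4, 12}) = 4/7.
Σ over the event: 3·1/7 + 4·1/7 + 12·2/7 = 31/7.
E[D | D ∈ {3, 4, 12}] = (31/7) / (4/7) = 31/4.

31/4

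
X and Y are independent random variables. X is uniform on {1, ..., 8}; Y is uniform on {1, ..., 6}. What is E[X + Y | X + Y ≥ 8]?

P(X + Y ≥ 8) = 9/16.
Summing (X+Y)·P(x,y) over outcomes with X + Y ≥ 8 gives 17/3.
E[X + Y | X + Y ≥ 8] = (17/3) / (9/16) = 272/27.

272/27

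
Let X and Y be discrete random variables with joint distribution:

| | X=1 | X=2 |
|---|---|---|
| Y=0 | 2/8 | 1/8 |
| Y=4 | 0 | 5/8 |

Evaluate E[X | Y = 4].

2

P(Y = 4) = 5/8.
Σ X·P over the event = 2·(5/8) = 5/4.
E[X | Y = 4] = (5/4) / (5/8) = 2.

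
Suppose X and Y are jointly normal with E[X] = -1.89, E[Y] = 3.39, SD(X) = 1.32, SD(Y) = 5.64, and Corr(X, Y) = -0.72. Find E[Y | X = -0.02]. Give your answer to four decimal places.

-2.3628

E[Y | X=x] = μ_Y + ρ(σ_Y/σ_X)(x − μ_X) for jointly normal variables.
E[Y | X=-0.02] = 3.39 + (-0.72)·(5.64/1.32)·(-0.02 − (-1.89)) = 3.39 + (-3.07636)·(1.87) = -2.3628.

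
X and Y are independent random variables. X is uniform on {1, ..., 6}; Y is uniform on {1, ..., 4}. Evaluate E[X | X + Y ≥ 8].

16/3

P(X + Y ≥ 8) = 1/4.
Summing X·P(x,y) over outcomes with X + Y ≥ 8 gives 4/3.
E[X | X + Y ≥ 8] = (4/3) / (1/4) = 16/3.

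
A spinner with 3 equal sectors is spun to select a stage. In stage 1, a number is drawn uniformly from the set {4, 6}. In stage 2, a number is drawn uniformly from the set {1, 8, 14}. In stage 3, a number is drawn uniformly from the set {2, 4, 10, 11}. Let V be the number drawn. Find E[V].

233/36

E[V | stage 1] = (4+6)/2 = 5.
E[V | stage 2] = (1+8+14)/3 = 23/3.
E[V | stage 3] = (2+4+10+11)/4 = 27/4.
By the law of total expectation,
E[V] = (1/3)·(5) + (1/3)·(23/3) + (1/3)·(27/4) = 233/36.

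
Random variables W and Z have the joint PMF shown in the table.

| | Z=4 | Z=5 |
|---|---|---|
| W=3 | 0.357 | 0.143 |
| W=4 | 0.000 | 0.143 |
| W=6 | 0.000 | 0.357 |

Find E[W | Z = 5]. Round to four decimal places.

4.8880

P(Z = 5) = 0.643.
Σ W·P over the event = 3·(0.143) + 4·(0.143) + 6·(0.357) = 3.143.
E[W | Z = 5] = (3.143) / (0.643) = 4.8880.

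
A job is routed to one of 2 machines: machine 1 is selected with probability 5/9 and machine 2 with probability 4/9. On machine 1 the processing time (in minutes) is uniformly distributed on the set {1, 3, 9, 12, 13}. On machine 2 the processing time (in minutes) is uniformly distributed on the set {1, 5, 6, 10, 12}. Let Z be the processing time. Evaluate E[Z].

E[Z | machine 1] = (1+3+9+12+13)/5 = 38/5.
E[Z | machine 2] = (1+5+6+10+12)/5 = 34/5.
E[Z] = (5/9)·(38/5) + (4/9)·(34/5) = 326/45.

326/45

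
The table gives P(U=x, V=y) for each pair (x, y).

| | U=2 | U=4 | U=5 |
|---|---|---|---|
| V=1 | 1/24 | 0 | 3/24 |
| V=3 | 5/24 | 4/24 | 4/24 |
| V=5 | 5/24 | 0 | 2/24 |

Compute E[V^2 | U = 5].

P(U = 5) = 3/8.
Σ V^2·P over the event = 1·(3/24) + 9·(4/24) + 25·(2/24) = 89/24.
E[V^2 | U = 5] = (89/24) / (3/8) = 89/9.

89/9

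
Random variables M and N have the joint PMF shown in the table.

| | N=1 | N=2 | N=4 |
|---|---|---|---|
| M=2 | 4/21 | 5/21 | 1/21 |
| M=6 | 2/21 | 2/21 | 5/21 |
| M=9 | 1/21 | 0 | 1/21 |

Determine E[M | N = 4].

P(N = 4) = 1/3.
Σ M·P over the event = 2·(1/21) + 6·(5/21) + 9·(1/21) = 41/21.
E[M | N = 4] = (41/21) / (1/3) = 41/7.

41/7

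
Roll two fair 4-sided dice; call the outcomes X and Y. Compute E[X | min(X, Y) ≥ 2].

Outcomes with min(X, Y) ≥ 2: (2,2), (2,3), (2,4), (3,2), (3,3), (3,4), (4,2), (4,3), (4,4), each with probability 1/16.
E[X | min(X, Y) ≥ 2] = (2 + 2 + 2 + 3 + 3 + 3 + 4 + 4 + 4) / 9 = 3.

3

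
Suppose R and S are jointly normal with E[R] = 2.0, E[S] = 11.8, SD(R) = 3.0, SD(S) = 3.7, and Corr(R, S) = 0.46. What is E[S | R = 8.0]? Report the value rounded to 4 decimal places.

For a bivariate normal, E[S | R=x] = μ_S + ρ·(σ_S/σ_R)·(x − μ_R).
E[S | R=8.0] = 11.8 + (0.46)·(3.7/3.0)·(8.0 − (2.0)) = 11.8 + (0.56733)·(6) = 15.2040.

15.2040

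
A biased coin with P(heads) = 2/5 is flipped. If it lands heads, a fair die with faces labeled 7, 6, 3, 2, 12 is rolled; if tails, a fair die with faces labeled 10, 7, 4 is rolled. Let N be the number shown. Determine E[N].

33/5

E[N | heads] = (7+6+3+2+12)/5 = 6.
E[N | tails] = (10+7+4)/3 = 7.
By the law of total expectation,
E[N] = (2/5)·(6) + (3/5)·(7) = 33/5.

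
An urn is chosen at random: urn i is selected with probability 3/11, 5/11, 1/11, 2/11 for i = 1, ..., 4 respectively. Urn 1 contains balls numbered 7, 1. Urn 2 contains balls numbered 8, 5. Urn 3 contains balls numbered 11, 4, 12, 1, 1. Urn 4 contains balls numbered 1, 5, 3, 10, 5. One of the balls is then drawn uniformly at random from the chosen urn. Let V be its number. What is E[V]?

E[V | urn 1] = (7+1)/2 = 4.
E[V | urn 2] = (8+5)/2 = 13/2.
E[V | urn 3] = (11+4+12+1+1)/5 = 29/5.
E[V | urn 4] = (1+5+3+10+5)/5 = 24/5.
E[V] = (3/11)·(4) + (5/11)·(13/2) + (1/11)·(29/5) + (2/11)·(24/5) = 599/110.

599/110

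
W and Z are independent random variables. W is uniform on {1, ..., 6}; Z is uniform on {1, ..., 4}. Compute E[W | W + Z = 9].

11/2

Outcomes with W + Z = 9: (5,4), (6,3), each with probability 1/24.
E[W | W + Z = 9] = (5 + 6) / 2 = 11/2.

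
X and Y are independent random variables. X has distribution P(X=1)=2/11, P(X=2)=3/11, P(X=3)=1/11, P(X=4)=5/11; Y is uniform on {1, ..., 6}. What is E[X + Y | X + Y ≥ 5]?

P(X + Y ≥ 5) = 53/66.
Summing (X+Y)·P(x,y) over outcomes with X + Y ≥ 5 gives 17/3.
E[X + Y | X + Y ≥ 5] = (17/3) / (53/66) = 374/53.

374/53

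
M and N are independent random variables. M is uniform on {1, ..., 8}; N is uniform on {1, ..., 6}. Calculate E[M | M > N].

160/27

P(M > N) = 9/16.
Summing M·P(x,y) over outcomes with M > N gives 10/3.
E[M | M > N] = (10/3) / (9/16) = 160/27.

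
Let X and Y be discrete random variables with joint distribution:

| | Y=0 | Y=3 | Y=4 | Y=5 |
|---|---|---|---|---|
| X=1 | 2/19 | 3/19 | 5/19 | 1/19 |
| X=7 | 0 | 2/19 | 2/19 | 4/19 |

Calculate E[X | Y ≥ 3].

65/17

P(Y ≥ 3) = 17/19.
Σ X·P over the event = 1·(3/19) + 1·(5/19) + 1·(1/19) + 7·(2/19) + 7·(2/19) + 7·(4/19) = 65/19.
E[X | Y ≥ 3] = (65/19) / (17/19) = 65/17.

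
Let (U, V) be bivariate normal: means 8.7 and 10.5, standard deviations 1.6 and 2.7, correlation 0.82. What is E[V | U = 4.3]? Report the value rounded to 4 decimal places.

The regression of V on U has slope ρ·σ_V/σ_U and passes through (μ_U, μ_V).
E[V | U=4.3] = 10.5 + (0.82)·(2.7/1.6)·(4.3 − (8.7)) = 10.5 + (1.38375)·(-4.4) = 4.4115.

4.4115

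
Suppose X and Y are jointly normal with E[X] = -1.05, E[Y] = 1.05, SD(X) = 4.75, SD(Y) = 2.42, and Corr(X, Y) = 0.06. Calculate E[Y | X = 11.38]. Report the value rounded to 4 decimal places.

For a bivariate normal, E[Y | X=x] = μ_Y + ρ·(σ_Y/σ_X)·(x − μ_X).
E[Y | X=11.38] = 1.05 + (0.06)·(2.42/4.75)·(11.38 − (-1.05)) = 1.05 + (0.030568)·(12.43) = 1.4300.

1.4300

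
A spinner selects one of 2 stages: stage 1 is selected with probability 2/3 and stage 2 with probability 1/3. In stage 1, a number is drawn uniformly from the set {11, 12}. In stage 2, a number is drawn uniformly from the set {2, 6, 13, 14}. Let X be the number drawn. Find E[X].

127/12

E[X | stage 1] = (11+12)/2 = 23/2.
E[X | stage 2] = (2+6+13+14)/4 = 35/4.
By the law of total expectation,
E[X] = (2/3)·(23/2) + (1/3)·(35/4) = 127/12.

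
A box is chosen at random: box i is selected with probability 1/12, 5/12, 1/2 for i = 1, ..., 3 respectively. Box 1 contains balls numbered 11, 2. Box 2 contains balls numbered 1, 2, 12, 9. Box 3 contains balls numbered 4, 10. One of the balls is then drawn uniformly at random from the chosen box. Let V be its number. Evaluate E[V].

E[V | box 1] = (11+2)/2 = 13/2.
E[V | box 2] = (1+2+12+9)/4 = 6.
E[V | box 3] = (4+10)/2 = 7.
E[V] = (1/12)·(13/2) + (5/12)·(6) + (1/2)·(7) = 157/24.

157/24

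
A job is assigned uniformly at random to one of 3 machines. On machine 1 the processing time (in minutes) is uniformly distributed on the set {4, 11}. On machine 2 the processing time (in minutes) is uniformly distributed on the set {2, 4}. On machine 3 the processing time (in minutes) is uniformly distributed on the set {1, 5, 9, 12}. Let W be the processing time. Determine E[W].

E[W | machine 1] = (4+11)/2 = 15/2.
E[W | machine 2] = (2+4)/2 = 3.
E[W | machine 3] = (1+5+9+12)/4 = 27/4.
By the law of total expectation,
E[W] = (1/3)·(15/2) + (1/3)·(3) + (1/3)·(27/4) = 23/4.

23/4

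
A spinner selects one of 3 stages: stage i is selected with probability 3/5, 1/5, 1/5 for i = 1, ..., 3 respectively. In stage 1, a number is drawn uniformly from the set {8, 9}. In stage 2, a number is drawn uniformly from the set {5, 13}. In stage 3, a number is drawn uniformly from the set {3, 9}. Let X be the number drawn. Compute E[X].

81/10

E[X | stage 1] = (8+9)/2 = 17/2.
E[X | stage 2] = (5+13)/2 = 9.
E[X | stage 3] = (3+9)/2 = 6.
E[X] = (3/5)·(17/2) + (1/5)·(9) + (1/5)·(6) = 81/10.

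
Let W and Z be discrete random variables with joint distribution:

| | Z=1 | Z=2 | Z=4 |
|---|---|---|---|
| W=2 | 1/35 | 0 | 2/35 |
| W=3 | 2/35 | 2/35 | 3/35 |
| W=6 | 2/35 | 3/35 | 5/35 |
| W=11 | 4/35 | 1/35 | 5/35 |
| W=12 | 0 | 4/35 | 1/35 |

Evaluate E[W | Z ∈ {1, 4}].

P(Z ∈ {1, 4}) = 5/7.
Summing W·P(W=x,Z=y) over the conditioning event gives 174/35.
E[W | Z ∈ {1, 4}] = (174/35) / (5/7) = 174/25.

174/25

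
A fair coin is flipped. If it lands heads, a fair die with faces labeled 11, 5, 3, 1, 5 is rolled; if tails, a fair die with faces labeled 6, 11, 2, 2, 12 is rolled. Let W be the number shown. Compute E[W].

29/5

E[W | heads] = (11+5+3+1+5)/5 = 5.
E[W | tails] = (6+11+2+2+12)/5 = 33/5.
By the law of total expectation,
E[W] = (1/2)·(5) + (1/2)·(33/5) = 29/5.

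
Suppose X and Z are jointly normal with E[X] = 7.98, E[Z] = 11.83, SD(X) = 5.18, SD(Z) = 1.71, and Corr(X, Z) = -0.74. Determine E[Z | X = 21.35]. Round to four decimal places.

The regression of Z on X has slope ρ·σ_Z/σ_X and passes through (μ_X, μ_Z).
E[Z | X=21.35] = 11.83 + (-0.74)·(1.71/5.18)·(21.35 − (7.98)) = 11.83 + (-0.244286)·(13.37) = 8.5639.

8.5639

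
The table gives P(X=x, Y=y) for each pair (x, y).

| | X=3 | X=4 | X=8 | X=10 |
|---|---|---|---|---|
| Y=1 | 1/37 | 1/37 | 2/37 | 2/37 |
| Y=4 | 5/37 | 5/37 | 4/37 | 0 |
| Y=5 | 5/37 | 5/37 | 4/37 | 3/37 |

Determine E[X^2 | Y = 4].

381/14

P(Y = 4) = 14/37.
Σ X^2·P over the event = 9·(5/37) + 16·(5/37) + 64·(4/37) = 381/37.
E[X^2 | Y = 4] = (381/37) / (14/37) = 381/14.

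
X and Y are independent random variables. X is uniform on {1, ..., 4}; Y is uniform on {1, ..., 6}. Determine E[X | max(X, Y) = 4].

22/7

Outcomes with max(X, Y) = 4: (1,4), (2,4), (3,4), (4,1), (4,2), (4,3), (4,4), each with probability 1/24.
E[X | max(X, Y) = 4] = (1 + 2 + 3 + 4 + 4 + 4 + 4) / 7 = 22/7.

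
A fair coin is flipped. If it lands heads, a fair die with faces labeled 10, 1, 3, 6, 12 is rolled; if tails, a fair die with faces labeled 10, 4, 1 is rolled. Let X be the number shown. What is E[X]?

57/10

E[X | heads] = (10+1+3+6+12)/5 = 32/5.
E[X | tails] = (10+4+1)/3 = 5.
By the law of total expectation,
E[X] = (1/2)·(32/5) + (1/2)·(5) = 57/10.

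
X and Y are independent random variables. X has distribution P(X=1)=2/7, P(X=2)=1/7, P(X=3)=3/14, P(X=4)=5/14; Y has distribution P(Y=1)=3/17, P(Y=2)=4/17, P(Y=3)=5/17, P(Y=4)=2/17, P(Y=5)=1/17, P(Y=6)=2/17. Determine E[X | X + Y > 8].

26/7

P(X + Y > 8) = 3/34.
Summing X·P(x,y) over outcomes with X + Y > 8 gives 39/119.
E[X | X + Y > 8] = (39/119) / (3/34) = 26/7.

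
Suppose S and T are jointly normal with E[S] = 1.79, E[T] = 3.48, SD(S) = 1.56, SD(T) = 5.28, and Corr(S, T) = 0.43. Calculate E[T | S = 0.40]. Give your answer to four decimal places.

1.4570

For a bivariate normal, E[T | S=x] = μ_T + ρ·(σ_T/σ_S)·(x − μ_S).
E[T | S=0.40] = 3.48 + (0.43)·(5.28/1.56)·(0.40 − (1.79)) = 3.48 + (1.4554)·(-1.39) = 1.4570.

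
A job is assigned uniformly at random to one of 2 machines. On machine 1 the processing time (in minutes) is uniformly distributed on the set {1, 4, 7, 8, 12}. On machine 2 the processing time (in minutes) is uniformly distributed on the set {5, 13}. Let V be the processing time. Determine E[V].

77/10

E[V | machine 1] = (1+4+7+8+12)/5 = 32/5.
E[V | machine 2] = (5+13)/2 = 9.
E[V] = (1/2)·(32/5) + (1/2)·(9) = 77/10.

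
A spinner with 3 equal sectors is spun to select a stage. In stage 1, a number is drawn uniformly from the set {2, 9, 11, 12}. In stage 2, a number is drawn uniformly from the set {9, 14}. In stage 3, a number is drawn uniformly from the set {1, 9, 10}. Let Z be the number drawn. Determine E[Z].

E[Z | stage 1] = (2+9+11+12)/4 = 17/2.
E[Z | stage 2] = (9+14)/2 = 23/2.
E[Z | stage 3] = (1+9+10)/3 = 20/3.
By the law of total expectation,
E[Z] = (1/3)·(17/2) + (1/3)·(23/2) + (1/3)·(20/3) = 80/9.

80/9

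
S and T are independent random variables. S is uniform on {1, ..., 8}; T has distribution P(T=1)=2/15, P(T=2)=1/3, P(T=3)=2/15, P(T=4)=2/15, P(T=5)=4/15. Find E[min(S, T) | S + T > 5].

264/91

P(S + T > 5) = 91/120.
Summing min(S,T)·P(x,y) over outcomes with S + T > 5 gives 11/5.
E[min(S, T) | S + T > 5] = (11/5) / (91/120) = 264/91.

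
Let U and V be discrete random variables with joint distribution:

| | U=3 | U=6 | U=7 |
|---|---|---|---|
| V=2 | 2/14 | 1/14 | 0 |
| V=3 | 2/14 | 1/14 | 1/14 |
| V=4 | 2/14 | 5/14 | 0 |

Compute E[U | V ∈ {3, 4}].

P(V ∈ {3, 4}) = 11/14.
Σ U·P over the event = 3·(2/14) + 3·(2/14) + 6·(1/14) + 6·(5/14) + 7·(1/14) = 55/14.
E[U | V ∈ {3, 4}] = (55/14) / (11/14) = 5.

5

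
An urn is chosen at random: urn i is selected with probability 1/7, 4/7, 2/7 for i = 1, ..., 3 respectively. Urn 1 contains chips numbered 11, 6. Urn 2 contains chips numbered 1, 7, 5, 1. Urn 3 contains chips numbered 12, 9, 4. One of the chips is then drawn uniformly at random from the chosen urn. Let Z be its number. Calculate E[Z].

E[Z | urn 1] = (11+6)/2 = 17/2.
E[Z | urn 2] = (1+7+5+1)/4 = 7/2.
E[Z | urn 3] = (12+9+4)/3 = 25/3.
E[Z] = (1/7)·(17/2) + (4/7)·(7/2) + (2/7)·(25/3) = 235/42.

235/42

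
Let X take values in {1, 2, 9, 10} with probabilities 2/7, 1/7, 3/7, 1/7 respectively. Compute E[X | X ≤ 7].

P(X ≤ 7) = 3/7.
Σ over the event: 1·2/7 + 2·1/7 = 4/7.
E[X | X ≤ 7] = (4/7) / (3/7) = 4/3.

4/3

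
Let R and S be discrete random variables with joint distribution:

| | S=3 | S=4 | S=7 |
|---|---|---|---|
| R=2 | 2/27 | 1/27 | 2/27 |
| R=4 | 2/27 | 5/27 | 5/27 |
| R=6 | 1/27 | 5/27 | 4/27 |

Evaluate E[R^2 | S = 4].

24

P(S = 4) = 11/27.
Σ R^2·P over the event = 4·(1/27) + 16·(5/27) + 36·(5/27) = 88/9.
E[R^2 | S = 4] = (88/9) / (11/27) = 24.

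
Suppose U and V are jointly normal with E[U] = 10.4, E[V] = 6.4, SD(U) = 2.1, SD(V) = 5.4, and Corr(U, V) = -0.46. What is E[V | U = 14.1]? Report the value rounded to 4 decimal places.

2.0234

The regression of V on U has slope ρ·σ_V/σ_U and passes through (μ_U, μ_V).
E[V | U=14.1] = 6.4 + (-0.46)·(5.4/2.1)·(14.1 − (10.4)) = 6.4 + (-1.18286)·(3.7) = 2.0234.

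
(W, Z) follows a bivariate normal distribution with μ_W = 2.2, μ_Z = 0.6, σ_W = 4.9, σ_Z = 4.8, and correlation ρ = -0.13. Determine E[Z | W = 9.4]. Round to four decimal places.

For a bivariate normal, E[Z | W=x] = μ_Z + ρ·(σ_Z/σ_W)·(x − μ_W).
E[Z | W=9.4] = 0.6 + (-0.13)·(4.8/4.9)·(9.4 − (2.2)) = 0.6 + (-0.12735)·(7.2) = -0.3169.

-0.3169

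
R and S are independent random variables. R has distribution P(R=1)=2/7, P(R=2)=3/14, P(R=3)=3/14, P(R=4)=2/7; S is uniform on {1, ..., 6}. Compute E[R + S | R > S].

P(R > S) = 1/4.
Summing (R+S)·P(x,y) over outcomes with R > S gives 9/7.
E[R + S | R > S] = (9/7) / (1/4) = 36/7.

36/7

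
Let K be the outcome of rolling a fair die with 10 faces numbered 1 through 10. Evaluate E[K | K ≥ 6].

Given K ≥ 6, K is equally likely to be any of {6, 7, 8, 9, 10}.
E[K | K ≥ 6] = (6 + 7 + 8 + 9 + 10) / 5 = 8.

8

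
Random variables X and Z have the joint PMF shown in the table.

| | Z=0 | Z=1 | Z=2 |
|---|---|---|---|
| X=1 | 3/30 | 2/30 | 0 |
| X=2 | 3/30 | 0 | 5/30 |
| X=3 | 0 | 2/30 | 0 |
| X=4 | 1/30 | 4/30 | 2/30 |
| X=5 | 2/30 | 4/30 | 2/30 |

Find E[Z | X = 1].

2/5

P(X = 1) = 1/6.
Σ Z·P over the event = 0·(3/30) + 1·(2/30) = 1/15.
E[Z | X = 1] = (1/15) / (1/6) = 2/5.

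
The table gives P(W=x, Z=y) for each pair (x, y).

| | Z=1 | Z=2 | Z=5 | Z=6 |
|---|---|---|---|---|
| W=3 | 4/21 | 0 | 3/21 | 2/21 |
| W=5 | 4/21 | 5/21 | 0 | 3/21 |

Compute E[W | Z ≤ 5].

P(Z ≤ 5) = 16/21.
Σ W·P over the event = 3·(4/21) + 3·(3/21) + 5·(4/21) + 5·(5/21) = 22/7.
E[W | Z ≤ 5] = (22/7) / (16/21) = 33/8.

33/8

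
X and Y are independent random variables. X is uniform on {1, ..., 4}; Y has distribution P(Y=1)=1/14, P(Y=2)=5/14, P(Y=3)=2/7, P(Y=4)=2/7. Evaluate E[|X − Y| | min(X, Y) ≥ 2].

P(min(X, Y) ≥ 2) = 39/56.
Summing |X−Y|·P(x,y) over outcomes with min(X, Y) ≥ 2 gives 5/8.
E[|X − Y| | min(X, Y) ≥ 2] = (5/8) / (39/56) = 35/39.

35/39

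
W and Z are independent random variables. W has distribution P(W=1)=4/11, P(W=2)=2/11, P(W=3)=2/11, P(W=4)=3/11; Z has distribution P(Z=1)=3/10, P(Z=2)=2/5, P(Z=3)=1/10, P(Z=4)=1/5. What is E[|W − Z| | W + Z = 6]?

16/9

P(W + Z = 6) = 9/55.
Summing |W−Z|·P(x,y) over outcomes with W + Z = 6 gives 16/55.
E[|W − Z| | W + Z = 6] = (16/55) / (9/55) = 16/9.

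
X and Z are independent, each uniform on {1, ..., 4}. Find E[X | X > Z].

Outcomes with X > Z: (2,1), (3,1), (3,2), (4,1), (4,2), (4,3), each with probability 1/16.
E[X | X > Z] = (2 + 3 + 3 + 4 + 4 + 4) / 6 = 10/3.

10/3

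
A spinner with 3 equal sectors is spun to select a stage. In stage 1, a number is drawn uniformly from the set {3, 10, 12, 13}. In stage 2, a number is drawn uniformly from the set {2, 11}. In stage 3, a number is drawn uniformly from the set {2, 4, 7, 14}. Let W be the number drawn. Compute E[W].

91/12

E[W | stage 1] = (3+10+12+13)/4 = 19/2.
E[W | stage 2] = (2+11)/2 = 13/2.
E[W | stage 3] = (2+4+7+14)/4 = 27/4.
By the law of total expectation,
E[W] = (1/3)·(19/2) + (1/3)·(13/2) + (1/3)·(27/4) = 91/12.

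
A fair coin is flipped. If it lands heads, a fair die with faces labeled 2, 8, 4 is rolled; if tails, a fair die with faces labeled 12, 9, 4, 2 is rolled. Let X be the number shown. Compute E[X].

E[X | heads] = (2+8+4)/3 = 14/3.
E[X | tails] = (12+9+4+2)/4 = 27/4.
E[X] = (1/2)·(14/3) + (1/2)·(27/4) = 137/24.

137/24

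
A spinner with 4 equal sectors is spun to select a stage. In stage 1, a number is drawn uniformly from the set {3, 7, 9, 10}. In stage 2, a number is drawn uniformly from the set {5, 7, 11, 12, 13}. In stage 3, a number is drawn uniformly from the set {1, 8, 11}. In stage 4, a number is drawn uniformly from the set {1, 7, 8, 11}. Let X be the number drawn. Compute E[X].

E[X | stage 1] = (3+7+9+10)/4 = 29/4.
E[X | stage 2] = (5+7+11+12+13)/5 = 48/5.
E[X | stage 3] = (1+8+11)/3 = 20/3.
E[X | stage 4] = (1+7+8+11)/4 = 27/4.
By the law of total expectation,
E[X] = (1/4)·(29/4) + (1/4)·(48/5) + (1/4)·(20/3) + (1/4)·(27/4) = 227/30.

227/30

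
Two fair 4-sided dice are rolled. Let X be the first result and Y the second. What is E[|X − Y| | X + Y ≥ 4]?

P(X + Y ≥ 4) = 13/16.
Summing |X−Y|·P(x,y) over outcomes with X + Y ≥ 4 gives 9/8.
E[|X − Y| | X + Y ≥ 4] = (9/8) / (13/16) = 18/13.

18/13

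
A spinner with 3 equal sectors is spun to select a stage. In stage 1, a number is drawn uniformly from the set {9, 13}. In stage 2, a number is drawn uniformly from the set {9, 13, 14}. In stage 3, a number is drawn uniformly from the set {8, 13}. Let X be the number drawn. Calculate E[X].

67/6

E[X | stage 1] = (9+13)/2 = 11.
E[X | stage 2] = (9+13+14)/3 = 12.
E[X | stage 3] = (8+13)/2 = 21/2.
E[X] = (1/3)·(11) + (1/3)·(12) + (1/3)·(21/2) = 67/6.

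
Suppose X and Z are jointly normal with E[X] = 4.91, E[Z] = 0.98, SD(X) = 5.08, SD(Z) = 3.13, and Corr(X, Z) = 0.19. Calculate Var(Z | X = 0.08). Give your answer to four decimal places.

9.4432

For a bivariate normal, Var(Z | X=x) = σ_Z²(1 − ρ²).
Var(Z | X=0.08) = (3.13)²·(1 − (0.19)²) = 9.7969·0.9639 = 9.4432.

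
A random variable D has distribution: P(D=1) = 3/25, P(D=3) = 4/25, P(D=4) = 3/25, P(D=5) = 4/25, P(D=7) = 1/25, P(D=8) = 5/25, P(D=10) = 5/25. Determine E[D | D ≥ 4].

43/6

P(D ≥ 4) = 18/25.
Σ over the event: 4·3/25 + 5·4/25 + 7·1/25 + 8·1/5 + 10·1/5 = 129/25.
E[D | D ≥ 4] = (129/25) / (18/25) = 43/6.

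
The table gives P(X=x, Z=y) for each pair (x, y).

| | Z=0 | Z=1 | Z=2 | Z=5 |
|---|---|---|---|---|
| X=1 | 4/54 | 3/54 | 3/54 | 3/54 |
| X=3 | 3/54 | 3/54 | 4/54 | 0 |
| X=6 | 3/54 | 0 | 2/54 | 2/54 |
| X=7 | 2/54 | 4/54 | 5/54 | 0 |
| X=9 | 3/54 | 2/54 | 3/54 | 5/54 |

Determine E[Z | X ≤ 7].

63/41

P(X ≤ 7) = 41/54.
Summing Z·P(X=x,Z=y) over the conditioning event gives 7/6.
E[Z | X ≤ 7] = (7/6) / (41/54) = 63/41.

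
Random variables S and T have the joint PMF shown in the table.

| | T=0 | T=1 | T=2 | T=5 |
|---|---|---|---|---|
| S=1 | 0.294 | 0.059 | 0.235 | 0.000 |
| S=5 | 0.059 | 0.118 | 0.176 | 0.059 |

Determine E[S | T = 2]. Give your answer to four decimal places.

2.7129

P(T = 2) = 0.411.
Summing S·P(S=x,T=y) over the conditioning event gives 1.115.
E[S | T = 2] = (1.115) / (0.411) = 2.7129.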